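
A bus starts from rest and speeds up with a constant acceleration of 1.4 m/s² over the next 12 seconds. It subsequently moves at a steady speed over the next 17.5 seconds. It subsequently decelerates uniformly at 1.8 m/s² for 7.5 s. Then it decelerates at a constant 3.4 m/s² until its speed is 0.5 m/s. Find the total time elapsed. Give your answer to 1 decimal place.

Phase 1 (accelerating): v₀ = 0 m/s, a = 1.4 m/s².
v = v₀ + at = 0 + (1.4)(12) = 16.8 m/s
Δx = v₀t + ½at² = 0·12 + 0.5·1.4·12² = 101 m

Phase 2 (constant speed): v₀ = 16.8 m/s, a = 0 m/s².
v = v₀ + at = 16.8 + (0)(17.5) = 16.8 m/s
Δx = v₀t + ½at² = 16.8·17.5 + 0.5·0·17.5² = 294 m

Phase 3 (decelerating): v₀ = 16.8 m/s, a = -1.8 m/s².
v = v₀ + at = 16.8 + (-1.8)(7.5) = 3.30 m/s
Δx = v₀t + ½at² = 16.8·7.5 + 0.5·-1.8·7.5² = 75.4 m

Phase 4 (decelerating): v₀ = 3.30 m/s, a = -3.4 m/s².
v = v₀ + at → t = (0.5 − 3.30) / -3.4 = 0.824 s
v² = v₀² + 2aΔx → Δx = (0.5² − 3.30²)/(2·-3.4) = 1.56 m
Total time = 12.0 + 17.5 + 7.50 + 0.824 = 37.8 s

37.8 s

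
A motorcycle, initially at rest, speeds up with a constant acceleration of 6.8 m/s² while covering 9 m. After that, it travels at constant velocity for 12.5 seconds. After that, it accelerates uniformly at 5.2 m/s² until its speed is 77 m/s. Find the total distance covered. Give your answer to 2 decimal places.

705.62 m

Phase 1 (accelerating): v₀ = 0 m/s, a = 6.8 m/s².
v² = v₀² + 2aΔx = 0² + 2·6.8·9 = 122 → v = 11.1 m/s
t = (v − v₀)/a = (11.1 − 0)/6.8 = 1.63 s

Phase 2 (constant speed): v₀ = 11.1 m/s, a = 0 m/s².
v = v₀ + at = 11.1 + (0)(12.5) = 11.1 m/s
Δx = v₀t + ½at² = 11.1·12.5 + 0.5·0·12.5² = 138 m

Phase 3 (accelerating): v₀ = 11.1 m/s, a = 5.2 m/s².
v = v₀ + at → t = (77 − 11.1) / 5.2 = 12.7 s
v² = v₀² + 2aΔx → Δx = (77² − 11.1²)/(2·5.2) = 558 m
Total distance = 9.00 + 138 + 558 = 706 m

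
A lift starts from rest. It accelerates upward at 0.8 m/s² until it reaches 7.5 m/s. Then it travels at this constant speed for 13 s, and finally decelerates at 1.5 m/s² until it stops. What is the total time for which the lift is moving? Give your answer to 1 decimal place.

27.4 s

Phase 1 (accelerating): v₀ = 0 m/s, a = 0.8 m/s².
v = v₀ + at → t = (7.5 − 0) / 0.8 = 9.38 s
v² = v₀² + 2aΔx → Δx = (7.5² − 0²)/(2·0.8) = 35.2 m

Phase 2 (constant speed): v₀ = 7.50 m/s, a = 0 m/s².
v = v₀ + at = 7.50 + (0)(13) = 7.50 m/s
Δx = v₀t + ½at² = 7.50·13 + 0.5·0·13² = 97.5 m

Phase 3 (decelerating): v₀ = 7.50 m/s, a = -1.5 m/s².
v = v₀ + at → t = (0 − 7.50) / -1.5 = 5.00 s
v² = v₀² + 2aΔx → Δx = (0² − 7.50²)/(2·-1.5) = 18.8 m
Total time = 9.38 + 13.0 + 5.00 = 27.4 s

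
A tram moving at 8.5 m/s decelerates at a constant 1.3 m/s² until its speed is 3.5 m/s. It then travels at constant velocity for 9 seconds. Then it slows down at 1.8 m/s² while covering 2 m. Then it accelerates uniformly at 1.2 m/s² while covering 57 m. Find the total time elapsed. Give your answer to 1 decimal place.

21.6 s

Phase 1 (decelerating): v₀ = 8.50 m/s, a = -1.3 m/s².
v = v₀ + at → t = (3.5 − 8.50) / -1.3 = 3.85 s
v² = v₀² + 2aΔx → Δx = (3.5² − 8.50²)/(2·-1.3) = 23.1 m

Phase 2 (constant speed): v₀ = 3.50 m/s, a = 0 m/s².
v = v₀ + at = 3.50 + (0)(9) = 3.50 m/s
Δx = v₀t + ½at² = 3.50·9 + 0.5·0·9² = 31.5 m

Phase 3 (decelerating): v₀ = 3.50 m/s, a = -1.8 m/s².
v² = v₀² + 2aΔx = 3.50² + 2·-1.8·2 = 5.05 → v = 2.25 m/s
t = (v − v₀)/a = (2.25 − 3.50)/-1.8 = 0.696 s

Phase 4 (accelerating): v₀ = 2.25 m/s, a = 1.2 m/s².
v² = v₀² + 2aΔx = 2.25² + 2·1.2·57 = 142 → v = 11.9 m/s
t = (v − v₀)/a = (11.9 − 2.25)/1.2 = 8.05 s
Total time = 3.85 + 9.00 + 0.696 + 8.05 = 21.6 s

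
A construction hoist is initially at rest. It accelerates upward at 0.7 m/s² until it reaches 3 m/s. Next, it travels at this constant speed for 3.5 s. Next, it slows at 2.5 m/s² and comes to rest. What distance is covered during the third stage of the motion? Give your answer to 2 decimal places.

Phase 1 (accelerating): v₀ = 0 m/s, a = 0.7 m/s².
v = v₀ + at → t = (3 − 0) / 0.7 = 4.29 s
v² = v₀² + 2aΔx → Δx = (3² − 0²)/(2·0.7) = 6.43 m

Phase 2 (constant speed): v₀ = 3.00 m/s, a = 0 m/s².
v = v₀ + at = 3.00 + (0)(3.5) = 3.00 m/s
Δx = v₀t + ½at² = 3.00·3.5 + 0.5·0·3.5² = 10.5 m

Phase 3 (decelerating): v₀ = 3.00 m/s, a = -2.5 m/s².
v = v₀ + at → t = (0 − 3.00) / -2.5 = 1.20 s
v² = v₀² + 2aΔx → Δx = (0² − 3.00²)/(2·-2.5) = 1.80 m
Distance in phase 3 = 1.80 m

1.80 m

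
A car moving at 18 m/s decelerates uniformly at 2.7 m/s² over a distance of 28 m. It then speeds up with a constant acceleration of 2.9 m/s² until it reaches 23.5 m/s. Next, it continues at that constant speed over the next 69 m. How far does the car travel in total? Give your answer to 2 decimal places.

162.42 m

Phase 1 (decelerating): v₀ = 18.0 m/s, a = -2.7 m/s².
v² = v₀² + 2aΔx = 18.0² + 2·-2.7·28 = 173 → v = 13.1 m/s
t = (v − v₀)/a = (13.1 − 18.0)/-2.7 = 1.80 s

Phase 2 (accelerating): v₀ = 13.1 m/s, a = 2.9 m/s².
v = v₀ + at → t = (23.5 − 13.1) / 2.9 = 3.57 s
v² = v₀² + 2aΔx → Δx = (23.5² − 13.1²)/(2·2.9) = 65.4 m

Phase 3 (constant speed): v₀ = 23.5 m/s, a = 0 m/s².
Constant speed: t = d/v = 69/23.5 = 2.94 s
Total distance = 28.0 + 65.4 + 69.0 = 162 m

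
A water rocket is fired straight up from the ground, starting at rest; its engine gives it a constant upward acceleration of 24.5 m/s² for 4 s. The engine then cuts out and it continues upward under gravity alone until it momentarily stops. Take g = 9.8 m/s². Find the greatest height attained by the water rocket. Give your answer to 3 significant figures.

686 m

Phase 1 (powered ascent): v₀ = 0 m/s, a = 24.5 m/s².
v = v₀ + at = 0 + (24.5)(4) = 98.0 m/s
Δx = v₀t + ½at² = 0·4 + 0.5·24.5·4² = 196 m

Phase 2 (coasting upward): v₀ = 98.0 m/s, a = -9.8 m/s².
v = v₀ + at → t = (0 − 98.0) / -9.8 = 10.0 s
v² = v₀² + 2aΔx → Δx = (0² − 98.0²)/(2·-9.8) = 490 m
Maximum height = 196 + 490 = 686 m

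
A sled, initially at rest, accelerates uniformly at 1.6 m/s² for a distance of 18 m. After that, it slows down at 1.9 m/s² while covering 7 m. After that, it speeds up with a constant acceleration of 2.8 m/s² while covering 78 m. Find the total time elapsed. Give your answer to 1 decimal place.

11.5 s

Phase 1 (accelerating): v₀ = 0 m/s, a = 1.6 m/s².
v² = v₀² + 2aΔx = 0² + 2·1.6·18 = 57.6 → v = 7.59 m/s
t = (v − v₀)/a = (7.59 − 0)/1.6 = 4.74 s

Phase 2 (decelerating): v₀ = 7.59 m/s, a = -1.9 m/s².
v² = v₀² + 2aΔx = 7.59² + 2·-1.9·7 = 31.0 → v = 5.57 m/s
t = (v − v₀)/a = (5.57 − 7.59)/-1.9 = 1.06 s

Phase 3 (accelerating): v₀ = 5.57 m/s, a = 2.8 m/s².
v² = v₀² + 2aΔx = 5.57² + 2·2.8·78 = 468 → v = 21.6 m/s
t = (v − v₀)/a = (21.6 − 5.57)/2.8 = 5.74 s
Total time = 4.74 + 1.06 + 5.74 = 11.5 s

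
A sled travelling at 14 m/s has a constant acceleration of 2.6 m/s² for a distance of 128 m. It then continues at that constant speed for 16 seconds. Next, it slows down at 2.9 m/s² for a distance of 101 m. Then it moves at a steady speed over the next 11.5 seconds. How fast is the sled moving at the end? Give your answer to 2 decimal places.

Phase 1 (accelerating): v₀ = 14.0 m/s, a = 2.6 m/s².
v² = v₀² + 2aΔx = 14.0² + 2·2.6·128 = 862 → v = 29.4 m/s
t = (v − v₀)/a = (29.4 − 14.0)/2.6 = 5.91 s

Phase 2 (constant speed): v₀ = 29.4 m/s, a = 0 m/s².
v = v₀ + at = 29.4 + (0)(16) = 29.4 m/s
Δx = v₀t + ½at² = 29.4·16 + 0.5·0·16² = 470 m

Phase 3 (decelerating): v₀ = 29.4 m/s, a = -2.9 m/s².
v² = v₀² + 2aΔx = 29.4² + 2·-2.9·101 = 276 → v = 16.6 m/s
t = (v − v₀)/a = (16.6 − 29.4)/-2.9 = 4.40 s

Phase 4 (constant speed): v₀ = 16.6 m/s, a = 0 m/s².
v = v₀ + at = 16.6 + (0)(11.5) = 16.6 m/s
Δx = v₀t + ½at² = 16.6·11.5 + 0.5·0·11.5² = 191 m
Final speed = 16.6 m/s

16.61 m/s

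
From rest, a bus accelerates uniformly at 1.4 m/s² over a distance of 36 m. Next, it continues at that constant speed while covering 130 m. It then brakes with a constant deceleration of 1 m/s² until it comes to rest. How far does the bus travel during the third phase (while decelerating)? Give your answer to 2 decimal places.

Phase 1 (accelerating): v₀ = 0 m/s, a = 1.4 m/s².
v² = v₀² + 2aΔx = 0² + 2·1.4·36 = 101 → v = 10.0 m/s
t = (v − v₀)/a = (10.0 − 0)/1.4 = 7.17 s

Phase 2 (constant speed): v₀ = 10.0 m/s, a = 0 m/s².
Constant speed: t = d/v = 130/10.0 = 12.9 s

Phase 3 (decelerating): v₀ = 10.0 m/s, a = -1 m/s².
v = v₀ + at → t = (0 − 10.0) / -1 = 10.0 s
v² = v₀² + 2aΔx → Δx = (0² − 10.0²)/(2·-1) = 50.4 m
Distance in phase 3 = 50.4 m

50.40 m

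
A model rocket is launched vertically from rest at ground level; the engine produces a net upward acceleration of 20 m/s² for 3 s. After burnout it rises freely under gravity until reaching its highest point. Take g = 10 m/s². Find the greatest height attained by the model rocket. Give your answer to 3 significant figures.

Phase 1 (powered ascent): v₀ = 0 m/s, a = 20 m/s².
v = v₀ + at = 0 + (20)(3) = 60.0 m/s
Δx = v₀t + ½at² = 0·3 + 0.5·20·3² = 90.0 m

Phase 2 (coasting upward): v₀ = 60.0 m/s, a = -10 m/s².
v = v₀ + at → t = (0 − 60.0) / -10 = 6.00 s
v² = v₀² + 2aΔx → Δx = (0² − 60.0²)/(2·-10) = 180 m
Maximum height = 90.0 + 180 = 270 m

270 m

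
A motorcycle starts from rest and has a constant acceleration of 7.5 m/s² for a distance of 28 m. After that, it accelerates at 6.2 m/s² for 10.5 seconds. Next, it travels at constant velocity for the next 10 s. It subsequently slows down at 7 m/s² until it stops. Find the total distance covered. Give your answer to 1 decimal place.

Phase 1 (accelerating): v₀ = 0 m/s, a = 7.5 m/s².
v² = v₀² + 2aΔx = 0² + 2·7.5·28 = 420 → v = 20.5 m/s
t = (v − v₀)/a = (20.5 − 0)/7.5 = 2.73 s

Phase 2 (accelerating): v₀ = 20.5 m/s, a = 6.2 m/s².
v = v₀ + at = 20.5 + (6.2)(10.5) = 85.6 m/s
Δx = v₀t + ½at² = 20.5·10.5 + 0.5·6.2·10.5² = 557 m

Phase 3 (constant speed): v₀ = 85.6 m/s, a = 0 m/s².
v = v₀ + at = 85.6 + (0)(10) = 85.6 m/s
Δx = v₀t + ½at² = 85.6·10 + 0.5·0·10² = 856 m

Phase 4 (decelerating): v₀ = 85.6 m/s, a = -7 m/s².
v = v₀ + at → t = (0 − 85.6) / -7 = 12.2 s
v² = v₀² + 2aΔx → Δx = (0² − 85.6²)/(2·-7) = 523 m
Total distance = 28.0 + 557 + 856 + 523 = 1960 m

1964.2 m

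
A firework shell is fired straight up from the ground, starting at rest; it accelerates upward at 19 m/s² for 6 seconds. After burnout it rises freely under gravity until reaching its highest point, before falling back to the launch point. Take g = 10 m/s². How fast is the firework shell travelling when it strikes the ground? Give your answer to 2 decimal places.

Phase 1 (powered ascent): v₀ = 0 m/s, a = 19 m/s².
v = v₀ + at = 0 + (19)(6) = 114 m/s
Δx = v₀t + ½at² = 0·6 + 0.5·19·6² = 342 m

Phase 2 (coasting upward): v₀ = 114 m/s, a = -10 m/s².
v = v₀ + at → t = (0 − 114) / -10 = 11.4 s
v² = v₀² + 2aΔx → Δx = (0² − 114²)/(2·-10) = 650 m

Phase 3 (free fall): v₀ = 0 m/s, a = -10 m/s².
Falls 992 m from rest: t = √(2·992/10) = 14.1 s; v = g·t = 141 m/s.
Impact speed = 141 m/s

140.84 m/s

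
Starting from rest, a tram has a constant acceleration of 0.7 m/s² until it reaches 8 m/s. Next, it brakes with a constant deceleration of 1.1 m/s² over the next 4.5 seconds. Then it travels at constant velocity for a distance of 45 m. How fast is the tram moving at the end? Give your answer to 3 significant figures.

3.05 m/s

Phase 1 (accelerating): v₀ = 0 m/s, a = 0.7 m/s².
v = v₀ + at → t = (8 − 0) / 0.7 = 11.4 s
v² = v₀² + 2aΔx → Δx = (8² − 0²)/(2·0.7) = 45.7 m

Phase 2 (decelerating): v₀ = 8.00 m/s, a = -1.1 m/s².
v = v₀ + at = 8.00 + (-1.1)(4.5) = 3.05 m/s
Δx = v₀t + ½at² = 8.00·4.5 + 0.5·-1.1·4.5² = 24.9 m

Phase 3 (constant speed): v₀ = 3.05 m/s, a = 0 m/s².
Constant speed: t = d/v = 45/3.05 = 14.8 s
Final speed = 3.05 m/s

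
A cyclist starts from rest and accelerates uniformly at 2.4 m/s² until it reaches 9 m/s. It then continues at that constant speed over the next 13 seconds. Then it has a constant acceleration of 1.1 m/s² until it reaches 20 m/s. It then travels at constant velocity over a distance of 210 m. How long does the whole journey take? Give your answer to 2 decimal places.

37.25 s

Phase 1 (accelerating): v₀ = 0 m/s, a = 2.4 m/s².
v = v₀ + at → t = (9 − 0) / 2.4 = 3.75 s
v² = v₀² + 2aΔx → Δx = (9² − 0²)/(2·2.4) = 16.9 m

Phase 2 (constant speed): v₀ = 9.00 m/s, a = 0 m/s².
v = v₀ + at = 9.00 + (0)(13) = 9.00 m/s
Δx = v₀t + ½at² = 9.00·13 + 0.5·0·13² = 117 m

Phase 3 (accelerating): v₀ = 9.00 m/s, a = 1.1 m/s².
v = v₀ + at → t = (20 − 9.00) / 1.1 = 10.0 s
v² = v₀² + 2aΔx → Δx = (20² − 9.00²)/(2·1.1) = 145 m

Phase 4 (constant speed): v₀ = 20.0 m/s, a = 0 m/s².
Constant speed: t = d/v = 210/20.0 = 10.5 s
Total time = 3.75 + 13.0 + 10.0 + 10.5 = 37.2 s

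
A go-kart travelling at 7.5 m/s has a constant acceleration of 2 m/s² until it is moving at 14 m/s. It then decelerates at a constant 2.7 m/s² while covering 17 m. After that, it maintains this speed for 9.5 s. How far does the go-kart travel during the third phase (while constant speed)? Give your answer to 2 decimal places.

Phase 1 (accelerating): v₀ = 7.50 m/s, a = 2 m/s².
v = v₀ + at → t = (14 − 7.50) / 2 = 3.25 s
v² = v₀² + 2aΔx → Δx = (14² − 7.50²)/(2·2) = 34.9 m

Phase 2 (decelerating): v₀ = 14.0 m/s, a = -2.7 m/s².
v² = v₀² + 2aΔx = 14.0² + 2·-2.7·17 = 104 → v = 10.2 m/s
t = (v − v₀)/a = (10.2 − 14.0)/-2.7 = 1.40 s

Phase 3 (constant speed): v₀ = 10.2 m/s, a = 0 m/s².
v = v₀ + at = 10.2 + (0)(9.5) = 10.2 m/s
Δx = v₀t + ½at² = 10.2·9.5 + 0.5·0·9.5² = 97.0 m
Distance in phase 3 = 97.0 m

96.97 m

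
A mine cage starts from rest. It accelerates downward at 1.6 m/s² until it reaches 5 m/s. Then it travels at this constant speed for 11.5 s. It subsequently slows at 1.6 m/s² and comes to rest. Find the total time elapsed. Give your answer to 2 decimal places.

Phase 1 (accelerating): v₀ = 0 m/s, a = 1.6 m/s².
v = v₀ + at → t = (5 − 0) / 1.6 = 3.12 s
v² = v₀² + 2aΔx → Δx = (5² − 0²)/(2·1.6) = 7.81 m

Phase 2 (constant speed): v₀ = 5.00 m/s, a = 0 m/s².
v = v₀ + at = 5.00 + (0)(11.5) = 5.00 m/s
Δx = v₀t + ½at² = 5.00·11.5 + 0.5·0·11.5² = 57.5 m

Phase 3 (decelerating): v₀ = 5.00 m/s, a = -1.6 m/s².
v = v₀ + at → t = (0 − 5.00) / -1.6 = 3.12 s
v² = v₀² + 2aΔx → Δx = (0² − 5.00²)/(2·-1.6) = 7.81 m
Total time = 3.12 + 11.5 + 3.12 = 17.8 s

17.75 s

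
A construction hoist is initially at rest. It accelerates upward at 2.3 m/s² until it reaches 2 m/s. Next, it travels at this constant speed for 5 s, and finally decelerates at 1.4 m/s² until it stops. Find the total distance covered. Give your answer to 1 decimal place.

12.3 m

Phase 1 (accelerating): v₀ = 0 m/s, a = 2.3 m/s².
v = v₀ + at → t = (2 − 0) / 2.3 = 0.870 s
v² = v₀² + 2aΔx → Δx = (2² − 0²)/(2·2.3) = 0.870 m

Phase 2 (constant speed): v₀ = 2.00 m/s, a = 0 m/s².
v = v₀ + at = 2.00 + (0)(5) = 2.00 m/s
Δx = v₀t + ½at² = 2.00·5 + 0.5·0·5² = 10.0 m

Phase 3 (decelerating): v₀ = 2.00 m/s, a = -1.4 m/s².
v = v₀ + at → t = (0 − 2.00) / -1.4 = 1.43 s
v² = v₀² + 2aΔx → Δx = (0² − 2.00²)/(2·-1.4) = 1.43 m
Total distance = 0.870 + 10.0 + 1.43 = 12.3 m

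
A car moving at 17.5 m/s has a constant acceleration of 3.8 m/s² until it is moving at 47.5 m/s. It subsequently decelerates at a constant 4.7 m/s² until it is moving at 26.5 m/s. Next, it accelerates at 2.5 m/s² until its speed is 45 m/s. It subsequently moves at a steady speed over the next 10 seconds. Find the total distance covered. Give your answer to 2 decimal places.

Phase 1 (accelerating): v₀ = 17.5 m/s, a = 3.8 m/s².
v = v₀ + at → t = (47.5 − 17.5) / 3.8 = 7.89 s
v² = v₀² + 2aΔx → Δx = (47.5² − 17.5²)/(2·3.8) = 257 m

Phase 2 (decelerating): v₀ = 47.5 m/s, a = -4.7 m/s².
v = v₀ + at → t = (26.5 − 47.5) / -4.7 = 4.47 s
v² = v₀² + 2aΔx → Δx = (26.5² − 47.5²)/(2·-4.7) = 165 m

Phase 3 (accelerating): v₀ = 26.5 m/s, a = 2.5 m/s².
v = v₀ + at → t = (45 − 26.5) / 2.5 = 7.40 s
v² = v₀² + 2aΔx → Δx = (45² − 26.5²)/(2·2.5) = 265 m

Phase 4 (constant speed): v₀ = 45.0 m/s, a = 0 m/s².
v = v₀ + at = 45.0 + (0)(10) = 45.0 m/s
Δx = v₀t + ½at² = 45.0·10 + 0.5·0·10² = 450 m
Total distance = 257 + 165 + 265 + 450 = 1140 m

1136.45 m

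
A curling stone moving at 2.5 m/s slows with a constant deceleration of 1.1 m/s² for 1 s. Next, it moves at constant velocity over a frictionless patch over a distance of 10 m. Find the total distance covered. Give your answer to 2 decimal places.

11.95 m

Phase 1 (decelerating): v₀ = 2.50 m/s, a = -1.1 m/s².
v = v₀ + at = 2.50 + (-1.1)(1) = 1.40 m/s
Δx = v₀t + ½at² = 2.50·1 + 0.5·-1.1·1² = 1.95 m

Phase 2 (constant speed): v₀ = 1.40 m/s, a = 0 m/s².
Constant speed: t = d/v = 10/1.40 = 7.14 s
Total distance = 1.95 + 10.0 = 11.9 m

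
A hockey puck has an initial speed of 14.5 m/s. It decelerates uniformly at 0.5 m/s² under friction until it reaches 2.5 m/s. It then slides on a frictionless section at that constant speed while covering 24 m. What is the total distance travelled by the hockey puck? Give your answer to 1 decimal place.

Phase 1 (decelerating): v₀ = 14.5 m/s, a = -0.5 m/s².
v = v₀ + at → t = (2.5 − 14.5) / -0.5 = 24.0 s
v² = v₀² + 2aΔx → Δx = (2.5² − 14.5²)/(2·-0.5) = 204 m

Phase 2 (constant speed): v₀ = 2.50 m/s, a = 0 m/s².
Constant speed: t = d/v = 24/2.50 = 9.60 s
Total distance = 204 + 24.0 = 228 m

228.0 m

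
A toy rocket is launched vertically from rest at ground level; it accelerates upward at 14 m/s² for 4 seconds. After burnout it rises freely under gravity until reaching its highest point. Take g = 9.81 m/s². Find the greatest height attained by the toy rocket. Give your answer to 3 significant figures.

Phase 1 (powered ascent): v₀ = 0 m/s, a = 14 m/s².
v = v₀ + at = 0 + (14)(4) = 56.0 m/s
Δx = v₀t + ½at² = 0·4 + 0.5·14·4² = 112 m

Phase 2 (coasting upward): v₀ = 56.0 m/s, a = -9.81 m/s².
v = v₀ + at → t = (0 − 56.0) / -9.81 = 5.71 s
v² = v₀² + 2aΔx → Δx = (0² − 56.0²)/(2·-9.81) = 160 m
Maximum height = 112 + 160 = 272 m

272 m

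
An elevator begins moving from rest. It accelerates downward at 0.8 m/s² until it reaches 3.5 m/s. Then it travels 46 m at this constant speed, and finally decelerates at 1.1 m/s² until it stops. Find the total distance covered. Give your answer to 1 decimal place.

Phase 1 (accelerating): v₀ = 0 m/s, a = 0.8 m/s².
v = v₀ + at → t = (3.5 − 0) / 0.8 = 4.38 s
v² = v₀² + 2aΔx → Δx = (3.5² − 0²)/(2·0.8) = 7.66 m

Phase 2 (constant speed): v₀ = 3.50 m/s, a = 0 m/s².
Constant speed: t = d/v = 46/3.50 = 13.1 s

Phase 3 (decelerating): v₀ = 3.50 m/s, a = -1.1 m/s².
v = v₀ + at → t = (0 − 3.50) / -1.1 = 3.18 s
v² = v₀² + 2aΔx → Δx = (0² − 3.50²)/(2·-1.1) = 5.57 m
Total distance = 7.66 + 46.0 + 5.57 = 59.2 m

59.2 m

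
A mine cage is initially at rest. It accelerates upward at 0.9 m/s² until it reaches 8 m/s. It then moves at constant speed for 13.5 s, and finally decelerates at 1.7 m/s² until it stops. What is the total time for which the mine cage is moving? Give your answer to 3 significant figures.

27.1 s

Phase 1 (accelerating): v₀ = 0 m/s, a = 0.9 m/s².
v = v₀ + at → t = (8 − 0) / 0.9 = 8.89 s
v² = v₀² + 2aΔx → Δx = (8² − 0²)/(2·0.9) = 35.6 m

Phase 2 (constant speed): v₀ = 8.00 m/s, a = 0 m/s².
v = v₀ + at = 8.00 + (0)(13.5) = 8.00 m/s
Δx = v₀t + ½at² = 8.00·13.5 + 0.5·0·13.5² = 108 m

Phase 3 (decelerating): v₀ = 8.00 m/s, a = -1.7 m/s².
v = v₀ + at → t = (0 − 8.00) / -1.7 = 4.71 s
v² = v₀² + 2aΔx → Δx = (0² − 8.00²)/(2·-1.7) = 18.8 m
Total time = 8.89 + 13.5 + 4.71 = 27.1 s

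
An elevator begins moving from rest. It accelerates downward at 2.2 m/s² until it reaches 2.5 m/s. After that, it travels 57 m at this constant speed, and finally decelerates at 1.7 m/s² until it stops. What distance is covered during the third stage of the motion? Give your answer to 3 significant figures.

1.84 m

Phase 1 (accelerating): v₀ = 0 m/s, a = 2.2 m/s².
v = v₀ + at → t = (2.5 − 0) / 2.2 = 1.14 s
v² = v₀² + 2aΔx → Δx = (2.5² − 0²)/(2·2.2) = 1.42 m

Phase 2 (constant speed): v₀ = 2.50 m/s, a = 0 m/s².
Constant speed: t = d/v = 57/2.50 = 22.8 s

Phase 3 (decelerating): v₀ = 2.50 m/s, a = -1.7 m/s².
v = v₀ + at → t = (0 − 2.50) / -1.7 = 1.47 s
v² = v₀² + 2aΔx → Δx = (0² − 2.50²)/(2·-1.7) = 1.84 m
Distance in phase 3 = 1.84 m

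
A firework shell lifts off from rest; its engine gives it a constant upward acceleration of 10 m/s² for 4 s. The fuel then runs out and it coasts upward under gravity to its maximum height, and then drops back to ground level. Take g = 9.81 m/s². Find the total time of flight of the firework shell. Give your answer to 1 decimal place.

13.8 s

Phase 1 (powered ascent): v₀ = 0 m/s, a = 10 m/s².
v = v₀ + at = 0 + (10)(4) = 40.0 m/s
Δx = v₀t + ½at² = 0·4 + 0.5·10·4² = 80.0 m

Phase 2 (coasting upward): v₀ = 40.0 m/s, a = -9.81 m/s².
v = v₀ + at → t = (0 − 40.0) / -9.81 = 4.08 s
v² = v₀² + 2aΔx → Δx = (0² − 40.0²)/(2·-9.81) = 81.5 m

Phase 3 (free fall): v₀ = 0 m/s, a = -9.81 m/s².
Falls 162 m from rest: t = √(2·162/9.81) = 5.74 s; v = g·t = 56.3 m/s.
Total time = 4.00 + 4.08 + 5.74 = 13.8 s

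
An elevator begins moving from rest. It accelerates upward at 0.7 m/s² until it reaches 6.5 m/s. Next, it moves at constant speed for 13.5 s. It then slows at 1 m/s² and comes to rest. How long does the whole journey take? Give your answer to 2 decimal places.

29.29 s

Phase 1 (accelerating): v₀ = 0 m/s, a = 0.7 m/s².
v = v₀ + at → t = (6.5 − 0) / 0.7 = 9.29 s
v² = v₀² + 2aΔx → Δx = (6.5² − 0²)/(2·0.7) = 30.2 m

Phase 2 (constant speed): v₀ = 6.50 m/s, a = 0 m/s².
v = v₀ + at = 6.50 + (0)(13.5) = 6.50 m/s
Δx = v₀t + ½at² = 6.50·13.5 + 0.5·0·13.5² = 87.8 m

Phase 3 (decelerating): v₀ = 6.50 m/s, a = -1 m/s².
v = v₀ + at → t = (0 − 6.50) / -1 = 6.50 s
v² = v₀² + 2aΔx → Δx = (0² − 6.50²)/(2·-1) = 21.1 m
Total time = 9.29 + 13.5 + 6.50 = 29.3 s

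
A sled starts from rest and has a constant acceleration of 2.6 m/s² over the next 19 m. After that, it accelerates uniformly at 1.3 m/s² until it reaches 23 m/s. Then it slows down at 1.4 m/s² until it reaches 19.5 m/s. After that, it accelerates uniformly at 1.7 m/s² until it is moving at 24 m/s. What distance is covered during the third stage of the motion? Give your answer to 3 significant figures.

53.1 m

Phase 1 (accelerating): v₀ = 0 m/s, a = 2.6 m/s².
v² = v₀² + 2aΔx = 0² + 2·2.6·19 = 98.8 → v = 9.94 m/s
t = (v − v₀)/a = (9.94 − 0)/2.6 = 3.82 s

Phase 2 (accelerating): v₀ = 9.94 m/s, a = 1.3 m/s².
v = v₀ + at → t = (23 − 9.94) / 1.3 = 10.0 s
v² = v₀² + 2aΔx → Δx = (23² − 9.94²)/(2·1.3) = 165 m

Phase 3 (decelerating): v₀ = 23.0 m/s, a = -1.4 m/s².
v = v₀ + at → t = (19.5 − 23.0) / -1.4 = 2.50 s
v² = v₀² + 2aΔx → Δx = (19.5² − 23.0²)/(2·-1.4) = 53.1 m
Distance in phase 3 = 53.1 m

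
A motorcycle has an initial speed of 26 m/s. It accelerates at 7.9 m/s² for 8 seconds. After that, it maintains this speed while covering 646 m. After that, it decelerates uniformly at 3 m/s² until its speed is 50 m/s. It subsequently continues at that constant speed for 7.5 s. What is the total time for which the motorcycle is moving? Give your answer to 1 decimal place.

35.8 s

Phase 1 (accelerating): v₀ = 26.0 m/s, a = 7.9 m/s².
v = v₀ + at = 26.0 + (7.9)(8) = 89.2 m/s
Δx = v₀t + ½at² = 26.0·8 + 0.5·7.9·8² = 461 m

Phase 2 (constant speed): v₀ = 89.2 m/s, a = 0 m/s².
Constant speed: t = d/v = 646/89.2 = 7.24 s

Phase 3 (decelerating): v₀ = 89.2 m/s, a = -3 m/s².
v = v₀ + at → t = (50 − 89.2) / -3 = 13.1 s
v² = v₀² + 2aΔx → Δx = (50² − 89.2²)/(2·-3) = 909 m

Phase 4 (constant speed): v₀ = 50.0 m/s, a = 0 m/s².
v = v₀ + at = 50.0 + (0)(7.5) = 50.0 m/s
Δx = v₀t + ½at² = 50.0·7.5 + 0.5·0·7.5² = 375 m
Total time = 8.00 + 7.24 + 13.1 + 7.50 = 35.8 s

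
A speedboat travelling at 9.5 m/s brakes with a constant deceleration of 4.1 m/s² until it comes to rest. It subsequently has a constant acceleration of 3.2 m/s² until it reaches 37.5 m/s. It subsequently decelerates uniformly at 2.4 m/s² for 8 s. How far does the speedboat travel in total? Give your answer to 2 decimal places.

453.93 m

Phase 1 (decelerating): v₀ = 9.50 m/s, a = -4.1 m/s².
v = v₀ + at → t = (0 − 9.50) / -4.1 = 2.32 s
v² = v₀² + 2aΔx → Δx = (0² − 9.50²)/(2·-4.1) = 11.0 m

Phase 2 (accelerating): v₀ = 0 m/s, a = 3.2 m/s².
v = v₀ + at → t = (37.5 − 0) / 3.2 = 11.7 s
v² = v₀² + 2aΔx → Δx = (37.5² − 0²)/(2·3.2) = 220 m

Phase 3 (decelerating): v₀ = 37.5 m/s, a = -2.4 m/s².
v = v₀ + at = 37.5 + (-2.4)(8) = 18.3 m/s
Δx = v₀t + ½at² = 37.5·8 + 0.5·-2.4·8² = 223 m
Total distance = 11.0 + 220 + 223 = 454 m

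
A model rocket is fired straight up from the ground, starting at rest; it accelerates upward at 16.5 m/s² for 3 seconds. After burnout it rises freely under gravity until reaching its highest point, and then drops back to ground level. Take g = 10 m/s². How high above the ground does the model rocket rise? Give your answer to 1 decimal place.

196.8 m

Phase 1 (powered ascent): v₀ = 0 m/s, a = 16.5 m/s².
v = v₀ + at = 0 + (16.5)(3) = 49.5 m/s
Δx = v₀t + ½at² = 0·3 + 0.5·16.5·3² = 74.2 m

Phase 2 (coasting upward): v₀ = 49.5 m/s, a = -10 m/s².
v = v₀ + at → t = (0 − 49.5) / -10 = 4.95 s
v² = v₀² + 2aΔx → Δx = (0² − 49.5²)/(2·-10) = 123 m
Maximum height = 74.2 + 123 = 197 m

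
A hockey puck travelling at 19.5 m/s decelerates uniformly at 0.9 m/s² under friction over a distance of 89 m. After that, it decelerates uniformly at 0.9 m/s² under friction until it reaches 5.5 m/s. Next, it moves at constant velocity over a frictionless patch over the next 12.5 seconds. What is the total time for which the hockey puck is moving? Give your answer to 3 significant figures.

28.1 s

Phase 1 (decelerating): v₀ = 19.5 m/s, a = -0.9 m/s².
v² = v₀² + 2aΔx = 19.5² + 2·-0.9·89 = 220 → v = 14.8 m/s
t = (v − v₀)/a = (14.8 − 19.5)/-0.9 = 5.18 s

Phase 2 (decelerating): v₀ = 14.8 m/s, a = -0.9 m/s².
v = v₀ + at → t = (5.5 − 14.8) / -0.9 = 10.4 s
v² = v₀² + 2aΔx → Δx = (5.5² − 14.8²)/(2·-0.9) = 105 m

Phase 3 (constant speed): v₀ = 5.50 m/s, a = 0 m/s².
v = v₀ + at = 5.50 + (0)(12.5) = 5.50 m/s
Δx = v₀t + ½at² = 5.50·12.5 + 0.5·0·12.5² = 68.8 m
Total time = 5.18 + 10.4 + 12.5 = 28.1 s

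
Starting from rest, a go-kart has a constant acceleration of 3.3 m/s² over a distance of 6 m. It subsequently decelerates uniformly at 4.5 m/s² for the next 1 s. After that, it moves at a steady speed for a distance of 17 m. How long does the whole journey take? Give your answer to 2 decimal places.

Phase 1 (accelerating): v₀ = 0 m/s, a = 3.3 m/s².
v² = v₀² + 2aΔx = 0² + 2·3.3·6 = 39.6 → v = 6.29 m/s
t = (v − v₀)/a = (6.29 − 0)/3.3 = 1.91 s

Phase 2 (decelerating): v₀ = 6.29 m/s, a = -4.5 m/s².
v = v₀ + at = 6.29 + (-4.5)(1) = 1.79 m/s
Δx = v₀t + ½at² = 6.29·1 + 0.5·-4.5·1² = 4.04 m

Phase 3 (constant speed): v₀ = 1.79 m/s, a = 0 m/s².
Constant speed: t = d/v = 17/1.79 = 9.48 s
Total time = 1.91 + 1.00 + 9.48 = 12.4 s

12.39 s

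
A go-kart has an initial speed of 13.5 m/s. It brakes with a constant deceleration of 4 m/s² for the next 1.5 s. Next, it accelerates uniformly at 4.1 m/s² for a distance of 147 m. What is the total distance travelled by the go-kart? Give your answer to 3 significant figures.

Phase 1 (decelerating): v₀ = 13.5 m/s, a = -4 m/s².
v = v₀ + at = 13.5 + (-4)(1.5) = 7.50 m/s
Δx = v₀t + ½at² = 13.5·1.5 + 0.5·-4·1.5² = 15.8 m

Phase 2 (accelerating): v₀ = 7.50 m/s, a = 4.1 m/s².
v² = v₀² + 2aΔx = 7.50² + 2·4.1·147 = 1260 → v = 35.5 m/s
t = (v − v₀)/a = (35.5 − 7.50)/4.1 = 6.83 s
Total distance = 15.8 + 147 = 163 m

163 m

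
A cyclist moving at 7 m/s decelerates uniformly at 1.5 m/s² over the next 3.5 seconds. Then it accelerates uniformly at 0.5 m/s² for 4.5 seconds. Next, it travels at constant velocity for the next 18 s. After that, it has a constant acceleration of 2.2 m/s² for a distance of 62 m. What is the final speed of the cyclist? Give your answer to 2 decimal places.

16.99 m/s

Phase 1 (decelerating): v₀ = 7.00 m/s, a = -1.5 m/s².
v = v₀ + at = 7.00 + (-1.5)(3.5) = 1.75 m/s
Δx = v₀t + ½at² = 7.00·3.5 + 0.5·-1.5·3.5² = 15.3 m

Phase 2 (accelerating): v₀ = 1.75 m/s, a = 0.5 m/s².
v = v₀ + at = 1.75 + (0.5)(4.5) = 4.00 m/s
Δx = v₀t + ½at² = 1.75·4.5 + 0.5·0.5·4.5² = 12.9 m

Phase 3 (constant speed): v₀ = 4.00 m/s, a = 0 m/s².
v = v₀ + at = 4.00 + (0)(18) = 4.00 m/s
Δx = v₀t + ½at² = 4.00·18 + 0.5·0·18² = 72.0 m

Phase 4 (accelerating): v₀ = 4.00 m/s, a = 2.2 m/s².
v² = v₀² + 2aΔx = 4.00² + 2·2.2·62 = 289 → v = 17.0 m/s
t = (v − v₀)/a = (17.0 − 4.00)/2.2 = 5.91 s
Final speed = 17.0 m/s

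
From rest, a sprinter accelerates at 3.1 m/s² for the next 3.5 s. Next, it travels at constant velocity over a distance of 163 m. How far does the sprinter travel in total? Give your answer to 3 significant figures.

Phase 1 (accelerating): v₀ = 0 m/s, a = 3.1 m/s².
v = v₀ + at = 0 + (3.1)(3.5) = 10.8 m/s
Δx = v₀t + ½at² = 0·3.5 + 0.5·3.1·3.5² = 19.0 m

Phase 2 (constant speed): v₀ = 10.8 m/s, a = 0 m/s².
Constant speed: t = d/v = 163/10.8 = 15.0 s
Total distance = 19.0 + 163 = 182 m

182 m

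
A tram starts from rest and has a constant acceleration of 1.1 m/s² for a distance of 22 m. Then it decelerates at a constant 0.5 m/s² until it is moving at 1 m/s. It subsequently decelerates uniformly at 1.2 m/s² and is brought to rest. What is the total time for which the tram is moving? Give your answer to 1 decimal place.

Phase 1 (accelerating): v₀ = 0 m/s, a = 1.1 m/s².
v² = v₀² + 2aΔx = 0² + 2·1.1·22 = 48.4 → v = 6.96 m/s
t = (v − v₀)/a = (6.96 − 0)/1.1 = 6.32 s

Phase 2 (decelerating): v₀ = 6.96 m/s, a = -0.5 m/s².
v = v₀ + at → t = (1 − 6.96) / -0.5 = 11.9 s
v² = v₀² + 2aΔx → Δx = (1² − 6.96²)/(2·-0.5) = 47.4 m

Phase 3 (decelerating): v₀ = 1.00 m/s, a = -1.2 m/s².
v = v₀ + at → t = (0 − 1.00) / -1.2 = 0.833 s
v² = v₀² + 2aΔx → Δx = (0² − 1.00²)/(2·-1.2) = 0.417 m
Total time = 6.32 + 11.9 + 0.833 = 19.1 s

19.1 s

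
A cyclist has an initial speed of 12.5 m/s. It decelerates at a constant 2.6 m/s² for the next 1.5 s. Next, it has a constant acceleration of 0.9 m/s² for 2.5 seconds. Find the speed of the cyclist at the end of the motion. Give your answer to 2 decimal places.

10.85 m/s

Phase 1 (decelerating): v₀ = 12.5 m/s, a = -2.6 m/s².
v = v₀ + at = 12.5 + (-2.6)(1.5) = 8.60 m/s
Δx = v₀t + ½at² = 12.5·1.5 + 0.5·-2.6·1.5² = 15.8 m

Phase 2 (accelerating): v₀ = 8.60 m/s, a = 0.9 m/s².
v = v₀ + at = 8.60 + (0.9)(2.5) = 10.8 m/s
Δx = v₀t + ½at² = 8.60·2.5 + 0.5·0.9·2.5² = 24.3 m
Final speed = 10.8 m/s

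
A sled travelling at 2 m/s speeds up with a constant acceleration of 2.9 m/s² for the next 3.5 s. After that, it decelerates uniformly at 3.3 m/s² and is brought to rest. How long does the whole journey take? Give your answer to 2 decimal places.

Phase 1 (accelerating): v₀ = 2.00 m/s, a = 2.9 m/s².
v = v₀ + at = 2.00 + (2.9)(3.5) = 12.2 m/s
Δx = v₀t + ½at² = 2.00·3.5 + 0.5·2.9·3.5² = 24.8 m

Phase 2 (decelerating): v₀ = 12.2 m/s, a = -3.3 m/s².
v = v₀ + at → t = (0 − 12.2) / -3.3 = 3.68 s
v² = v₀² + 2aΔx → Δx = (0² − 12.2²)/(2·-3.3) = 22.4 m
Total time = 3.50 + 3.68 = 7.18 s

7.18 s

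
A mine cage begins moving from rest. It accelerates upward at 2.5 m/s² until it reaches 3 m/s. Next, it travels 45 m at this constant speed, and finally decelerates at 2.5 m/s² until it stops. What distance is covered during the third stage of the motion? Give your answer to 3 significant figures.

Phase 1 (accelerating): v₀ = 0 m/s, a = 2.5 m/s².
v = v₀ + at → t = (3 − 0) / 2.5 = 1.20 s
v² = v₀² + 2aΔx → Δx = (3² − 0²)/(2·2.5) = 1.80 m

Phase 2 (constant speed): v₀ = 3.00 m/s, a = 0 m/s².
Constant speed: t = d/v = 45/3.00 = 15.0 s

Phase 3 (decelerating): v₀ = 3.00 m/s, a = -2.5 m/s².
v = v₀ + at → t = (0 − 3.00) / -2.5 = 1.20 s
v² = v₀² + 2aΔx → Δx = (0² − 3.00²)/(2·-2.5) = 1.80 m
Distance in phase 3 = 1.80 m

1.80 m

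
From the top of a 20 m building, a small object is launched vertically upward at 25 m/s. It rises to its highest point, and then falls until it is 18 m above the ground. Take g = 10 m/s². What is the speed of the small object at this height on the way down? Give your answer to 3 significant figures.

25.8 m/s

Phase 1 (rising): v₀ = 25.0 m/s, a = -10 m/s².
v = v₀ + at → t = (0 − 25.0) / -10 = 2.50 s
v² = v₀² + 2aΔx → Δx = (0² − 25.0²)/(2·-10) = 31.2 m

Phase 2 (falling): v₀ = 0 m/s, a = -10 m/s².
Falls 33.2 m from rest: t = √(2·33.2/10) = 2.58 s; v = g·t = 25.8 m/s.
Final speed = 25.8 m/s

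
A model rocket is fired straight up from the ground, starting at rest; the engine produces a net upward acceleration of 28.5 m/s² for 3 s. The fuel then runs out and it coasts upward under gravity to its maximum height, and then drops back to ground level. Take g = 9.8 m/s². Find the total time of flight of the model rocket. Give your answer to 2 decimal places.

21.84 s

Phase 1 (powered ascent): v₀ = 0 m/s, a = 28.5 m/s².
v = v₀ + at = 0 + (28.5)(3) = 85.5 m/s
Δx = v₀t + ½at² = 0·3 + 0.5·28.5·3² = 128 m

Phase 2 (coasting upward): v₀ = 85.5 m/s, a = -9.8 m/s².
v = v₀ + at → t = (0 − 85.5) / -9.8 = 8.72 s
v² = v₀² + 2aΔx → Δx = (0² − 85.5²)/(2·-9.8) = 373 m

Phase 3 (free fall): v₀ = 0 m/s, a = -9.8 m/s².
Falls 501 m from rest: t = √(2·501/9.8) = 10.1 s; v = g·t = 99.1 m/s.
Total time = 3.00 + 8.72 + 10.1 = 21.8 s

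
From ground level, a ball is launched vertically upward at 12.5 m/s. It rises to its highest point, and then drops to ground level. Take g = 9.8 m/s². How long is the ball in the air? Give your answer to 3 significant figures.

Phase 1 (rising): v₀ = 12.5 m/s, a = -9.8 m/s².
v = v₀ + at → t = (0 − 12.5) / -9.8 = 1.28 s
v² = v₀² + 2aΔx → Δx = (0² − 12.5²)/(2·-9.8) = 7.97 m

Phase 2 (falling): v₀ = 0 m/s, a = -9.8 m/s².
Falls 7.97 m from rest: t = √(2·7.97/9.8) = 1.28 s; v = g·t = 12.5 m/s.
Total time = 1.28 + 1.28 = 2.55 s

2.55 s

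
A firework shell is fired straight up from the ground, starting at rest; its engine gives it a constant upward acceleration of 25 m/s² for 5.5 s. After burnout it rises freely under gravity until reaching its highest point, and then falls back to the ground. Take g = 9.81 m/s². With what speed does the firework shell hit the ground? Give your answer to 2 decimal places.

162.25 m/s

Phase 1 (powered ascent): v₀ = 0 m/s, a = 25 m/s².
v = v₀ + at = 0 + (25)(5.5) = 138 m/s
Δx = v₀t + ½at² = 0·5.5 + 0.5·25·5.5² = 378 m

Phase 2 (coasting upward): v₀ = 138 m/s, a = -9.81 m/s².
v = v₀ + at → t = (0 − 138) / -9.81 = 14.0 s
v² = v₀² + 2aΔx → Δx = (0² − 138²)/(2·-9.81) = 964 m

Phase 3 (free fall): v₀ = 0 m/s, a = -9.81 m/s².
Falls 1340 m from rest: t = √(2·1340/9.81) = 16.5 s; v = g·t = 162 m/s.
Impact speed = 162 m/s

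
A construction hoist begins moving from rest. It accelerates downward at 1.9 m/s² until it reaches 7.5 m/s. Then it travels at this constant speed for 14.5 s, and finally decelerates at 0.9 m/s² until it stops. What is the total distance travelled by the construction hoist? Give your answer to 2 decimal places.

154.80 m

Phase 1 (accelerating): v₀ = 0 m/s, a = 1.9 m/s².
v = v₀ + at → t = (7.5 − 0) / 1.9 = 3.95 s
v² = v₀² + 2aΔx → Δx = (7.5² − 0²)/(2·1.9) = 14.8 m

Phase 2 (constant speed): v₀ = 7.50 m/s, a = 0 m/s².
v = v₀ + at = 7.50 + (0)(14.5) = 7.50 m/s
Δx = v₀t + ½at² = 7.50·14.5 + 0.5·0·14.5² = 109 m

Phase 3 (decelerating): v₀ = 7.50 m/s, a = -0.9 m/s².
v = v₀ + at → t = (0 − 7.50) / -0.9 = 8.33 s
v² = v₀² + 2aΔx → Δx = (0² − 7.50²)/(2·-0.9) = 31.2 m
Total distance = 14.8 + 109 + 31.2 = 155 m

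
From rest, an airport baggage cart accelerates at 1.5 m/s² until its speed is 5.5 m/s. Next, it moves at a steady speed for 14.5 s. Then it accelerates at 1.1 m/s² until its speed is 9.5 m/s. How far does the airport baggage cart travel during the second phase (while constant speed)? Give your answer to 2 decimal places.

79.75 m

Phase 1 (accelerating): v₀ = 0 m/s, a = 1.5 m/s².
v = v₀ + at → t = (5.5 − 0) / 1.5 = 3.67 s
v² = v₀² + 2aΔx → Δx = (5.5² − 0²)/(2·1.5) = 10.1 m

Phase 2 (constant speed): v₀ = 5.50 m/s, a = 0 m/s².
v = v₀ + at = 5.50 + (0)(14.5) = 5.50 m/s
Δx = v₀t + ½at² = 5.50·14.5 + 0.5·0·14.5² = 79.8 m
Distance in phase 2 = 79.8 m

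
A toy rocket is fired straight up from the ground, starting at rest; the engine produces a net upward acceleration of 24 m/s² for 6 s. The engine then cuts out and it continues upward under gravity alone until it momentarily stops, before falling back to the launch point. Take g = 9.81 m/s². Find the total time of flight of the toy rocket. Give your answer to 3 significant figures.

38.1 s

Phase 1 (powered ascent): v₀ = 0 m/s, a = 24 m/s².
v = v₀ + at = 0 + (24)(6) = 144 m/s
Δx = v₀t + ½at² = 0·6 + 0.5·24·6² = 432 m

Phase 2 (coasting upward): v₀ = 144 m/s, a = -9.81 m/s².
v = v₀ + at → t = (0 − 144) / -9.81 = 14.7 s
v² = v₀² + 2aΔx → Δx = (0² − 144²)/(2·-9.81) = 1060 m

Phase 3 (free fall): v₀ = 0 m/s, a = -9.81 m/s².
Falls 1490 m from rest: t = √(2·1490/9.81) = 17.4 s; v = g·t = 171 m/s.
Total time = 6.00 + 14.7 + 17.4 = 38.1 s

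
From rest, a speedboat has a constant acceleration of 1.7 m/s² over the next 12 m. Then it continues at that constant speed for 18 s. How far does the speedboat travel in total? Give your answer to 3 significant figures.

Phase 1 (accelerating): v₀ = 0 m/s, a = 1.7 m/s².
v² = v₀² + 2aΔx = 0² + 2·1.7·12 = 40.8 → v = 6.39 m/s
t = (v − v₀)/a = (6.39 − 0)/1.7 = 3.76 s

Phase 2 (constant speed): v₀ = 6.39 m/s, a = 0 m/s².
v = v₀ + at = 6.39 + (0)(18) = 6.39 m/s
Δx = v₀t + ½at² = 6.39·18 + 0.5·0·18² = 115 m
Total distance = 12.0 + 115 = 127 m

127 m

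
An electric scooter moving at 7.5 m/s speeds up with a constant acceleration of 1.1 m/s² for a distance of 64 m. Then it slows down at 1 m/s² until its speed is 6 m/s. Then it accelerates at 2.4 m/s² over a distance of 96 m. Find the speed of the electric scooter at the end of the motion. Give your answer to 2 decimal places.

Phase 1 (accelerating): v₀ = 7.50 m/s, a = 1.1 m/s².
v² = v₀² + 2aΔx = 7.50² + 2·1.1·64 = 197 → v = 14.0 m/s
t = (v − v₀)/a = (14.0 − 7.50)/1.1 = 5.94 s

Phase 2 (decelerating): v₀ = 14.0 m/s, a = -1 m/s².
v = v₀ + at → t = (6 − 14.0) / -1 = 8.04 s
v² = v₀² + 2aΔx → Δx = (6² − 14.0²)/(2·-1) = 80.5 m

Phase 3 (accelerating): v₀ = 6.00 m/s, a = 2.4 m/s².
v² = v₀² + 2aΔx = 6.00² + 2·2.4·96 = 497 → v = 22.3 m/s
t = (v − v₀)/a = (22.3 − 6.00)/2.4 = 6.79 s
Final speed = 22.3 m/s

22.29 m/s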